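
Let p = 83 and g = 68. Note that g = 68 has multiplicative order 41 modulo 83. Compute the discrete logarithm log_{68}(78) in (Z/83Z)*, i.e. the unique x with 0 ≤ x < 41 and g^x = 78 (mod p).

4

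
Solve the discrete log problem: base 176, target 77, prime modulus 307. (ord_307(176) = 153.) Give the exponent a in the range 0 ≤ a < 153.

111

Baby-step giant-step with m = ceil(sqrt(153)) = 13.
Baby table (176^j mod 307 for j=0..12):
  0:1  1:176  2:276  3:70  4:40  5:286  6:295  7:37
  8:65  9:81  10:134  11:252  12:144
Giant step factor: 176^(-13) ≡ 121 (mod 307).
Scan 77·121^i mod 307 for i = 0, 1, …:
  i=0: 77   i=1: 107   i=2: 53   i=3: 273
  i=4: 184   i=5: 160   i=6: 19   i=7: 150
  i=8: 37
Match at i=8, j=7: a = 8·13 + 7 = 111.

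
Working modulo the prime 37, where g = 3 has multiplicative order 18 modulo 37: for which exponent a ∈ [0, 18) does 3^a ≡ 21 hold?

5

Successive powers of 3 modulo 37:
  3^0=1  3^1=3  3^2=9  3^3=27  3^4=7  3^5=21
So 3^5 ≡ 21 (mod 37), giving a = 5.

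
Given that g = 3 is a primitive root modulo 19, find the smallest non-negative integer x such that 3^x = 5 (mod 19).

4

Successive powers of 3 modulo 19:
  3^0=1  3^1=3  3^2=9  3^3=8  3^4=5
So 3^4 ≡ 5 (mod 19), giving x = 4.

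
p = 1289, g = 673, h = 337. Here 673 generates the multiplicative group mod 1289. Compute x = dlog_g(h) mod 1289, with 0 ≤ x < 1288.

Baby-step giant-step with m = ceil(sqrt(1288)) = 36.
Baby table (673^j mod 1289 for j=0..35):
  0:1  1:673  2:490  3:1075  4:346  5:838  6:681  7:718
  8:1128  9:1212  10:1028  11:940  12:1010  13:427  14:1213  15:412
  16:141  17:796  18:773  19:762  20:1093  21:859  22:635  23:696
  24:501  25:744  26:580  27:1062  28:620  29:913  30:885  31:87
  32:546  33:93  34:717  35:455
Giant step factor: 673^(-36) ≡ 973 (mod 1289).
Scan 337·973^i mod 1289 for i = 0, 1, …:
  i=0: 337   i=1: 495   i=2: 838
Match at i=2, j=5: x = 2·36 + 5 = 77.

77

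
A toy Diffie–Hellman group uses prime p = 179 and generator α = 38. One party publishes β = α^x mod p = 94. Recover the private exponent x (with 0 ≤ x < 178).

Baby-step giant-step with m = ceil(sqrt(178)) = 14.
Baby table (38^j mod 179 for j=0..13):
  0:1  1:38  2:12  3:98  4:144  5:102  6:117  7:150
  8:151  9:10  10:22  11:120  12:85  13:8
Giant step factor: 38^(-14) ≡ 116 (mod 179).
Scan 94·116^i mod 179 for i = 0, 1, …:
  i=0: 94   i=1: 164   i=2: 50   i=3: 72
  i=4: 118   i=5: 84   i=6: 78   i=7: 98
Match at i=7, j=3: x = 7·14 + 3 = 101.

101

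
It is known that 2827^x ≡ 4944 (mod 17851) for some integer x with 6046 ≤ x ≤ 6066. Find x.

6062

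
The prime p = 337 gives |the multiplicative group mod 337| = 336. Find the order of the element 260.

112

The order of 260 must divide p − 1 = 336 = 2^4 · 3 · 7.
Divisors: 1, 2, 3, 4, 6, 7, 8, 12, 14, 16, 21, 24, 28, 42, 48, 56, 84, 112, 168, 336.
Check each in increasing order: 260^1 ≡ 260;  260^2 ≡ 200;  260^3 ≡ 102;  260^4 ≡ 234;  260^6 ≡ 294;  260^7 ≡ 278;  260^8 ≡ 162;  260^12 ≡ 164;  260^14 ≡ 111;  260^16 ≡ 295;  260^21 ≡ 191;  260^24 ≡ 273;  260^28 ≡ 189;  260^42 ≡ 85;  260^48 ≡ 52;  260^56 ≡ 336;  260^84 ≡ 148;  260^112 ≡ 1.
Smallest exponent giving 1 is 112.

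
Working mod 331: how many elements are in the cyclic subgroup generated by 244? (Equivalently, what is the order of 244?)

The order of 244 must divide p − 1 = 330 = 2 · 3 · 5 · 11.
Divisors: 1, 2, 3, 5, 6, 10, 11, 15, 22, 30, 33, 55, 66, 110, 165, 330.
Check each in increasing order: 244^1 ≡ 244;  244^2 ≡ 287;  244^3 ≡ 187;  244^5 ≡ 47;  244^6 ≡ 214;  244^10 ≡ 223;  244^11 ≡ 128;  244^15 ≡ 220;  244^22 ≡ 165;  244^30 ≡ 74;  244^33 ≡ 267;  244^55 ≡ 32;  244^66 ≡ 124;  244^110 ≡ 31;  244^165 ≡ 330;  244^330 ≡ 1.
Smallest exponent giving 1 is 330.

330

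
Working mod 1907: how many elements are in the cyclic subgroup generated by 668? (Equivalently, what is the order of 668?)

953

The order of 668 must divide p − 1 = 1906 = 2 · 953.
Divisors: 1, 2, 953, 1906.
Check each in increasing order: 668^1 ≡ 668;  668^2 ≡ 1893;  668^953 ≡ 1.
Smallest exponent giving 1 is 953.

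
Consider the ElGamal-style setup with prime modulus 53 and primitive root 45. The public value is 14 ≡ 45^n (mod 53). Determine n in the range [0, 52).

31

Baby-step giant-step with m = ceil(sqrt(52)) = 8.
Baby table (45^j mod 53 for j=0..7):
  0:1  1:45  2:11  3:18  4:15  5:39  6:6  7:5
Giant step factor: 45^(-8) ≡ 49 (mod 53).
Scan 14·49^i mod 53 for i = 0, 1, …:
  i=0: 14   i=1: 50   i=2: 12   i=3: 5
Match at i=3, j=7: n = 3·8 + 7 = 31.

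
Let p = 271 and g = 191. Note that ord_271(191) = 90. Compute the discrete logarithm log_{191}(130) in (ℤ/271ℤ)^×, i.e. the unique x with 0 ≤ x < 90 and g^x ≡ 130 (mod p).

Successive powers of 191 modulo 271:
  191^0=1  191^1=191  191^2=167  191^3=190  191^4=247  191^5=23
  191^6=57  191^7=47  191^8=34  191^9=261  191^10=258  191^11=227
  191^12=268  191^13=240  191^14=41  191^15=243  191^16=72  191^17=202
  191^18=100  191^19=130
So 191^19 ≡ 130 (mod 271), giving x = 19.

19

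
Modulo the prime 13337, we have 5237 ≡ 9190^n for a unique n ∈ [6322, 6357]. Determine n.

Compute 9190^6322 mod 13337 = 5237, then multiply by 9190 repeatedly:
  9190^6322=5237
Found 5237 at exponent 6322.

6322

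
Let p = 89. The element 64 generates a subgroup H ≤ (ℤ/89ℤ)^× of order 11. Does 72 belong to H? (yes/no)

72 ∈ ⟨64⟩ iff 72^11 ≡ 1 (mod 89), since |⟨64⟩| = 11.
72^11 mod 89 = 34.
Since 34 ≠ 1, 72 does not lie in the subgroup.

no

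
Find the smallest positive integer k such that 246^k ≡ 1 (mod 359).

179

The order of 246 must divide p − 1 = 358 = 2 · 179.
Divisors: 1, 2, 179, 358.
Check each in increasing order: 246^1 ≡ 246;  246^2 ≡ 204;  246^179 ≡ 1.
Smallest exponent giving 1 is 179.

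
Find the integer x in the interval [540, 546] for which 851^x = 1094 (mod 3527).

Compute 851^540 mod 3527 = 1094, then multiply by 851 repeatedly:
  851^540=1094
Found 1094 at exponent 540.

540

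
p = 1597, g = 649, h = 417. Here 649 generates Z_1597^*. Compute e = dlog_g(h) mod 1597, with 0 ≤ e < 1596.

Baby-step giant-step with m = ceil(sqrt(1596)) = 40.
Baby table (649^j mod 1597 for j=0..39):
  0:1  1:649  2:1190  3:959  4:1158  5:952  6:1406  7:607
  8:1081  9:486  10:805  11:226  12:1347  13:644  14:1139  15:1397
  16:1154  17:1550  18:1437  19:1562  20:1240  21:1469  22:1569  23:992
  24:217  25:297  26:1113  27:493  28:557  29:571  30:75  31:765
  32:1415  33:60  34:612  35:1132  36:48  37:809  38:1225  39:1316
Giant step factor: 649^(-40) ≡ 1407 (mod 1597).
Scan 417·1407^i mod 1597 for i = 0, 1, …:
  i=0: 417   i=1: 620   i=2: 378   i=3: 45
  i=4: 1032   i=5: 351   i=6: 384   i=7: 502
  i=8: 440   i=9: 1041     …   i=31: 38
  i=32: 765
Match at i=32, j=31: e = 32·40 + 31 = 1311.

1311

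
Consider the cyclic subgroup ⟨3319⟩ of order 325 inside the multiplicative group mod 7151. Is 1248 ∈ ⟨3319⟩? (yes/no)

yes

1248 ∈ ⟨3319⟩ iff 1248^325 ≡ 1 (mod 7151), since |⟨3319⟩| = 325.
1248^325 mod 7151 = 1.
Since 1 = 1, 1248 lies in the subgroup.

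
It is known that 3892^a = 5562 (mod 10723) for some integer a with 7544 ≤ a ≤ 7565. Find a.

7554

Compute 3892^7544 mod 10723 = 1139, then multiply by 3892 repeatedly:
  3892^7544=1139  3892^7545=4389  3892^7546=249  3892^7547=4038  3892^7548=6701
  3892^7549=1956  3892^7550=10145  3892^7551=2254  3892^7552=1154  3892^7553=9154
  3892^7554=5562
Found 5562 at exponent 7554.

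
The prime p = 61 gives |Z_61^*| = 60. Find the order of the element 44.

60

The order of 44 must divide p − 1 = 60 = 2^2 · 3 · 5.
Divisors: 1, 2, 3, 4, 5, 6, 10, 12, 15, 20, 30, 60.
Check each in increasing order: 44^1 ≡ 44;  44^2 ≡ 45;  44^3 ≡ 28;  44^4 ≡ 12;  44^5 ≡ 40;  44^6 ≡ 52;  44^10 ≡ 14;  44^12 ≡ 20;  44^15 ≡ 11;  44^20 ≡ 13;  44^30 ≡ 60;  44^60 ≡ 1.
Smallest exponent giving 1 is 60.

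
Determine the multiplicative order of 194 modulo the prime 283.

The order of 194 must divide p − 1 = 282 = 2 · 3 · 47.
Divisors: 1, 2, 3, 6, 47, 94, 141, 282.
Check each in increasing order: 194^1 ≡ 194;  194^2 ≡ 280;  194^3 ≡ 267;  194^6 ≡ 256;  194^47 ≡ 45;  194^94 ≡ 44;  194^141 ≡ 282;  194^282 ≡ 1.
Smallest exponent giving 1 is 282.

282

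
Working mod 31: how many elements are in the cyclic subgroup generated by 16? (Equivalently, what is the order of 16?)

The order of 16 must divide p − 1 = 30 = 2 · 3 · 5.
Divisors: 1, 2, 3, 5, 6, 10, 15, 30.
Check each in increasing order: 16^1 ≡ 16;  16^2 ≡ 8;  16^3 ≡ 4;  16^5 ≡ 1.
Smallest exponent giving 1 is 5.

5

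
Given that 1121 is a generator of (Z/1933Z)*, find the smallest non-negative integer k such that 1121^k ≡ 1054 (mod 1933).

Baby-step giant-step with m = ceil(sqrt(1932)) = 44.
Baby table (1121^j mod 1933 for j=0..43):
  0:1  1:1121  2:191  3:1481  4:1687  5:653  6:1339  7:1011
  8:593  9:1734  10:1149  11:651  12:1030  13:629  14:1497  15:293
  16:1776  17:1839  18:941  19:1376  20:1895  21:1861  22:474  23:1712
  24:1616  25:315  26:1309  27:242  28:662  29:1763  30:797  31:391
  32:1453  33:1227  34:1104  35:464  36:167  37:1639  38:969  39:1836
  40:1444  41:803  42:1318  43:666
Giant step factor: 1121^(-44) ≡ 1083 (mod 1933).
Scan 1054·1083^i mod 1933 for i = 0, 1, …:
  i=0: 1054   i=1: 1012   i=2: 1918   i=3: 1152
  i=4: 831   i=5: 1128   i=6: 1901   i=7: 138
  i=8: 613   i=9: 860     …   i=14: 1753
  i=15: 293
Match at i=15, j=15: k = 15·44 + 15 = 675.

675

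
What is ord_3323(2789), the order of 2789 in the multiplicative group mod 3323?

The order of 2789 must divide p − 1 = 3322 = 2 · 11 · 151.
Divisors: 1, 2, 11, 22, 151, 302, 1661, 3322.
Check each in increasing order: 2789^1 ≡ 2789;  2789^2 ≡ 2701;  2789^11 ≡ 433;  2789^22 ≡ 1401;  2789^151 ≡ 117;  2789^302 ≡ 397;  2789^1661 ≡ 3322;  2789^3322 ≡ 1.
Smallest exponent giving 1 is 3322.

3322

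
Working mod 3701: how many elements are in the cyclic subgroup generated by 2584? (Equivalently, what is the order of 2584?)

The order of 2584 must divide p − 1 = 3700 = 2^2 · 5^2 · 37.
Divisors: 1, 2, 4, 5, 10, 20, 25, 37, 50, 74, 100, 148, 185, 370, 740, 925, 1850, 3700.
Check each in increasing order: 2584^1 ≡ 2584;  2584^2 ≡ 452;  2584^4 ≡ 749;  2584^5 ≡ 3494;  2584^10 ≡ 2138;  2584^20 ≡ 309;  2584^25 ≡ 2655;  2584^37 ≡ 2628;  2584^50 ≡ 2321;  2584^74 ≡ 318;  2584^100 ≡ 2086;  2584^148 ≡ 1197;  2584^185 ≡ 3567;  2584^370 ≡ 3152;  2584^740 ≡ 1620;  2584^925 ≡ 1279;  2584^1850 ≡ 3700;  2584^3700 ≡ 1.
Smallest exponent giving 1 is 3700.

3700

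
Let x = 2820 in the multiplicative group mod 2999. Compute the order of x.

1499

The order of 2820 must divide p − 1 = 2998 = 2 · 1499.
Divisors: 1, 2, 1499, 2998.
Check each in increasing order: 2820^1 ≡ 2820;  2820^2 ≡ 2051;  2820^1499 ≡ 1.
Smallest exponent giving 1 is 1499.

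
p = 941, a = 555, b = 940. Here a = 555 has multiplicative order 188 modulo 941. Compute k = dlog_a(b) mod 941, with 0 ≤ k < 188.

94

Baby-step giant-step with m = ceil(sqrt(188)) = 14.
Baby table (555^j mod 941 for j=0..13):
  0:1  1:555  2:318  3:523  4:437  5:698  6:639  7:829
  8:887  9:142  10:707  11:929  12:868  13:889
Giant step factor: 555^(-14) ≡ 823 (mod 941).
Scan 940·823^i mod 941 for i = 0, 1, …:
  i=0: 940   i=1: 118   i=2: 191   i=3: 46
  i=4: 218   i=5: 624   i=6: 707
Match at i=6, j=10: k = 6·14 + 10 = 94.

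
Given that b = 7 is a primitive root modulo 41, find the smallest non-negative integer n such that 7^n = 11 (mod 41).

Successive powers of 7 modulo 41:
  7^0=1  7^1=7  7^2=8  7^3=15  7^4=23  7^5=38
  7^6=20  7^7=17  7^8=37  7^9=13  7^10=9  7^11=22
  7^12=31  7^13=12  7^14=2  7^15=14  7^16=16  7^17=30
  7^18=5  7^19=35  7^20=40  7^21=34  7^22=33  7^23=26
  7^24=18  7^25=3  7^26=21  7^27=24  7^28=4  7^29=28
  7^30=32  7^31=19  7^32=10  7^33=29  7^34=39  7^35=27
  7^36=25  7^37=11
So 7^37 ≡ 11 (mod 41), giving n = 37.

37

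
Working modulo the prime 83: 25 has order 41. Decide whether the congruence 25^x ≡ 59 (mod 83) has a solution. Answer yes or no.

yes

59 ∈ ⟨25⟩ iff 59^41 ≡ 1 (mod 83), since |⟨25⟩| = 41.
59^41 mod 83 = 1.
Since 1 = 1, 59 lies in the subgroup.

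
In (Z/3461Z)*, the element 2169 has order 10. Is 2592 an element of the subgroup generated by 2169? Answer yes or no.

no

2592 ∈ ⟨2169⟩ iff 2592^10 ≡ 1 (mod 3461), since |⟨2169⟩| = 10.
2592^10 mod 3461 = 2480.
Since 2480 ≠ 1, 2592 does not lie in the subgroup.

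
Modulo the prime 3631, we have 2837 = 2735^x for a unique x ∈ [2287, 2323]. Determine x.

2316

Compute 2735^2287 mod 3631 = 979, then multiply by 2735 repeatedly:
  2735^2287=979  2735^2288=1518  2735^2289=1497  2735^2290=2158  2735^2291=1755
  2735^2292=3374  2735^2293=1519  2735^2294=601  2735^2295=2523  2735^2296=1505
  2735^2297=2252  2735^2298=1044  2735^2299=1374  2735^2300=3436  2735^2301=432
  2735^2302=1445  2735^2303=1547  2735^2304=930  2735^2305=1850  2735^2306=1767
  2735^2307=3515  2735^2308=2268  2735^2309=1232  2735^2310=3583  2735^2311=3067
  2735^2312=635  2735^2313=1107  2735^2314=3022  2735^2315=1014  2735^2316=2837
Found 2837 at exponent 2316.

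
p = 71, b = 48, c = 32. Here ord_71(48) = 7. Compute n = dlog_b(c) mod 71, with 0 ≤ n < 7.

Successive powers of 48 modulo 71:
  48^0=1  48^1=48  48^2=32
So 48^2 ≡ 32 (mod 71), giving n = 2.

2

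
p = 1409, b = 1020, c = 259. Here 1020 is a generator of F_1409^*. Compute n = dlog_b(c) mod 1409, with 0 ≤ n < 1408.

Baby-step giant-step with m = ceil(sqrt(1408)) = 38.
Baby table (1020^j mod 1409 for j=0..37):
  0:1  1:1020  2:558  3:1333  4:1384  5:1271  6:140  7:491
  8:625  9:632  10:727  11:406  12:1283  13:1108  14:142  15:1122
  16:332  17:480  18:677  19:130  20:154  21:681  22:1392  23:977
  24:377  25:1292  26:425  27:937  28:438  29:107  30:647  31:528
  32:322  33:143  34:733  35:890  36:404  37:652
Giant step factor: 1020^(-38) ≡ 176 (mod 1409).
Scan 259·176^i mod 1409 for i = 0, 1, …:
  i=0: 259   i=1: 496   i=2: 1347   i=3: 360
  i=4: 1364   i=5: 534   i=6: 990   i=7: 933
  i=8: 764   i=9: 609     …   i=15: 995
  i=16: 404
Match at i=16, j=36: n = 16·38 + 36 = 644.

644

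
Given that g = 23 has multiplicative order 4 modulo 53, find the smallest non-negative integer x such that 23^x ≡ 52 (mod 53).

2

Successive powers of 23 modulo 53:
  23^0=1  23^1=23  23^2=52
So 23^2 ≡ 52 (mod 53), giving x = 2.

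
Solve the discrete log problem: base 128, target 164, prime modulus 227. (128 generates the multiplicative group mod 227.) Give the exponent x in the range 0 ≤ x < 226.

Successive powers of 128 modulo 227:
  128^0=1  128^1=128  128^2=40  128^3=126  128^4=11  128^5=46
  128^6=213  128^7=24  128^8=121  128^9=52  128^10=73  128^11=37
  128^12=196  128^13=118  128^14=122  128^15=180  128^16=113  128^17=163
  128^18=207  128^19=164
So 128^19 ≡ 164 (mod 227), giving x = 19.

19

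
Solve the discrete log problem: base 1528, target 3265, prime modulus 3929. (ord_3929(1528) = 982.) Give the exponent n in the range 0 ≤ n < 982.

502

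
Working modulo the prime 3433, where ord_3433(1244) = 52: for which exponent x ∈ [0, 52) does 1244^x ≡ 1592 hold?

Baby-step giant-step with m = ceil(sqrt(52)) = 8.
Baby table (1244^j mod 3433 for j=0..7):
  0:1  1:1244  2:2686  3:1075  4:1863  5:297  6:2137  7:1286
Giant step factor: 1244^(-8) ≡ 2861 (mod 3433).
Scan 1592·2861^i mod 3433 for i = 0, 1, …:
  i=0: 1592   i=1: 2554   i=2: 1570   i=3: 1406
  i=4: 2523   i=5: 2137
Match at i=5, j=6: x = 5·8 + 6 = 46.

46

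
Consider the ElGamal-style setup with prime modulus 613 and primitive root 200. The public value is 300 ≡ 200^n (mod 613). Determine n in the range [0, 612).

354

Baby-step giant-step with m = ceil(sqrt(612)) = 25.
Baby table (200^j mod 613 for j=0..24):
  0:1  1:200  2:155  3:350  4:118  5:306  6:513  7:229
  8:438  9:554  10:460  11:50  12:192  13:394  14:336  15:383
  16:588  17:517  18:416  19:445  20:115  21:319  22:48  23:405
  24:84
Giant step factor: 200^(-25) ≡ 581 (mod 613).
Scan 300·581^i mod 613 for i = 0, 1, …:
  i=0: 300   i=1: 208   i=2: 87   i=3: 281
  i=4: 203   i=5: 247   i=6: 65   i=7: 372
  i=8: 356   i=9: 255     …   i=13: 571
  i=14: 118
Match at i=14, j=4: n = 14·25 + 4 = 354.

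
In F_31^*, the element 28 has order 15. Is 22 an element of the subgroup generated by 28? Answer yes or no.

no

⟨28⟩ has order 15; its elements mod 31 are {1, 2, 4, 5, 7, 8, 9, 10, 14, 16, 18, 19, 20, 25, 28}.
22 is not in this set.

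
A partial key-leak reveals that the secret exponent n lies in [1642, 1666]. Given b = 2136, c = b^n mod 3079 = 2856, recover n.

Compute 2136^1642 mod 3079 = 1407, then multiply by 2136 repeatedly:
  2136^1642=1407  2136^1643=248  2136^1644=140  2136^1645=377  2136^1646=1653
  2136^1647=2274  2136^1648=1681  2136^1649=502  2136^1650=780  2136^1651=341
  2136^1652=1732  2136^1653=1673  2136^1654=1888  2136^1655=2357  2136^1656=387
  2136^1657=1460  2136^1658=2612  2136^1659=84  2136^1660=842  2136^1661=376
  2136^1662=2596  2136^1663=2856
Found 2856 at exponent 1663.

1663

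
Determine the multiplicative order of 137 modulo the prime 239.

The order of 137 must divide p − 1 = 238 = 2 · 7 · 17.
Divisors: 1, 2, 7, 14, 17, 34, 119, 238.
Check each in increasing order: 137^1 ≡ 137;  137^2 ≡ 127;  137^7 ≡ 168;  137^14 ≡ 22;  137^17 ≡ 139;  137^34 ≡ 201;  137^119 ≡ 238;  137^238 ≡ 1.
Smallest exponent giving 1 is 238.

238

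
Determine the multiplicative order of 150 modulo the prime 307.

153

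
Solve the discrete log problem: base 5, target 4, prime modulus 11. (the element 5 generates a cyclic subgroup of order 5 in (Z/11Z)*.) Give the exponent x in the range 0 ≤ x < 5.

3

Successive powers of 5 modulo 11:
  5^0=1  5^1=5  5^2=3  5^3=4
So 5^3 ≡ 4 (mod 11), giving x = 3.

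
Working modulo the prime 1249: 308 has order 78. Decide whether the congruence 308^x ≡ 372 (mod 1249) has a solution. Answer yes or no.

372 ∈ ⟨308⟩ iff 372^78 ≡ 1 (mod 1249), since |⟨308⟩| = 78.
372^78 mod 1249 = 1.
Since 1 = 1, 372 lies in the subgroup.

yes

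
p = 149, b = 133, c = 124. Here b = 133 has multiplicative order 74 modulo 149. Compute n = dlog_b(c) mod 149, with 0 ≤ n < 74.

15

Baby-step giant-step with m = ceil(sqrt(74)) = 9.
Baby table (133^j mod 149 for j=0..8):
  0:1  1:133  2:107  3:76  4:125  5:86  6:114  7:113
  8:129
Giant step factor: 133^(-9) ≡ 61 (mod 149).
Scan 124·61^i mod 149 for i = 0, 1, …:
  i=0: 124   i=1: 114
Match at i=1, j=6: n = 1·9 + 6 = 15.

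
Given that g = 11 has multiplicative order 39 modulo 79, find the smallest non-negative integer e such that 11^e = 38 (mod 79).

12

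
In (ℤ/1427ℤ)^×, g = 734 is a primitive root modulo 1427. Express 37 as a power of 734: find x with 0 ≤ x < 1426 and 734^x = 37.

Baby-step giant-step with m = ceil(sqrt(1426)) = 38.
Baby table (734^j mod 1427 for j=0..37):
  0:1  1:734  2:777  3:945  4:108  5:787  6:1150  7:743
  8:248  9:803  10:51  11:332  12:1098  13:1104  14:1227  15:181
  16:143  17:791  18:1232  19:997  20:1174  21:1235  22:345  23:651
  24:1216  25:669  26:158  27:385  28:44  29:902  30:1367  31:197
  32:471  33:380  34:655  35:1298  36:923  37:1084
Giant step factor: 734^(-38) ≡ 779 (mod 1427).
Scan 37·779^i mod 1427 for i = 0, 1, …:
  i=0: 37   i=1: 283   i=2: 699   i=3: 834
  i=4: 401   i=5: 1293   i=6: 1212   i=7: 901
  i=8: 1222   i=9: 129     …   i=27: 656
  i=28: 158
Match at i=28, j=26: x = 28·38 + 26 = 1090.

1090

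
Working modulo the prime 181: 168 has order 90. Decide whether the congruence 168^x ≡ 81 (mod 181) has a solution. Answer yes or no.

yes

81 ∈ ⟨168⟩ iff 81^90 ≡ 1 (mod 181), since |⟨168⟩| = 90.
81^90 mod 181 = 1.
Since 1 = 1, 81 lies in the subgroup.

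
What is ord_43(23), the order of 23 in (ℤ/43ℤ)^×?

21

The order of 23 must divide p − 1 = 42 = 2 · 3 · 7.
Divisors: 1, 2, 3, 6, 7, 14, 21, 42.
Check each in increasing order: 23^1 ≡ 23;  23^2 ≡ 13;  23^3 ≡ 41;  23^6 ≡ 4;  23^7 ≡ 6;  23^14 ≡ 36;  23^21 ≡ 1.
Smallest exponent giving 1 is 21.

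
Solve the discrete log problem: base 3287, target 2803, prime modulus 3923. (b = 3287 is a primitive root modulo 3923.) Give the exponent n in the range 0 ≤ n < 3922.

Baby-step giant-step with m = ceil(sqrt(3922)) = 63.
Baby table (3287^j mod 3923 for j=0..62):
  0:1  1:3287  2:427  3:3038  4:1871  5:2636  6:2548  7:3594
  8:1325  9:745  10:863  11:352  12:3662  13:1230  14:2320  15:3451
  16:2044  17:2452  18:1882  19:3486  20:3322  21:1705  22:2291  23:2280
  24:1430  25:656  26:2545  27:1579  28:44  29:3400  30:3096  31:290
  32:3864  33:2217  34:2268  35:1216  36:3378  37:1396  38:2665  39:3719
  40:285  41:3121  42:82  43:2770  44:3630  45:1967  46:425  47:387
  48:1017  49:483  50:2729  51:2245  52:152  53:1403  54:2136  55:2785
  56:1936  57:526  58:2842  59:991  60:1327  61:3396  62:1717
Giant step factor: 3287^(-63) ≡ 960 (mod 3923).
Scan 2803·960^i mod 3923 for i = 0, 1, …:
  i=0: 2803   i=1: 3625   i=2: 299   i=3: 661
  i=4: 2957   i=5: 2391   i=6: 405   i=7: 423
  i=8: 2011   i=9: 444     …   i=14: 2793
  i=15: 1871
Match at i=15, j=4: n = 15·63 + 4 = 949.

949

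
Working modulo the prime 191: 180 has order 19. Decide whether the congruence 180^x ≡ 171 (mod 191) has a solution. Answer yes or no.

no

⟨180⟩ has order 19; its elements mod 191 are {1, 5, 6, 25, 30, 32, 36, 52, 69, 107, 121, 125, 136, 150, 153, 154, 160, 177, 180}.
171 is not in this set.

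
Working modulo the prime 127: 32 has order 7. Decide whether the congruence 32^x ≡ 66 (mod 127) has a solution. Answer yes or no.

⟨32⟩ has order 7; its elements mod 127 are {1, 2, 4, 8, 16, 32, 64}.
66 is not in this set.

no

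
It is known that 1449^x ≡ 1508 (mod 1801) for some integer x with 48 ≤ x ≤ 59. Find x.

Compute 1449^48 mod 1801 = 42, then multiply by 1449 repeatedly:
  1449^48=42  1449^49=1425  1449^50=879  1449^51=364  1449^52=1544
  1449^53=414  1449^54=153  1449^55=174  1449^56=1787  1449^57=1326
  1449^58=1508
Found 1508 at exponent 58.

58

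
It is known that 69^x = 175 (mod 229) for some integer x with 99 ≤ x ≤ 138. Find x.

111

Compute 69^99 mod 229 = 128, then multiply by 69 repeatedly:
  69^99=128  69^100=130  69^101=39  69^102=172  69^103=189
  69^104=217  69^105=88  69^106=118  69^107=127  69^108=61
  69^109=87  69^110=49  69^111=175
Found 175 at exponent 111.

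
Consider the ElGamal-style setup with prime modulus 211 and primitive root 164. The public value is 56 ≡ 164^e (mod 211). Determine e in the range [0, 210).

Baby-step giant-step with m = ceil(sqrt(210)) = 15.
Baby table (164^j mod 211 for j=0..14):
  0:1  1:164  2:99  3:200  4:95  5:177  6:121  7:10
  8:163  9:146  10:101  11:106  12:82  13:155  14:100
Giant step factor: 164^(-15) ≡ 40 (mod 211).
Scan 56·40^i mod 211 for i = 0, 1, …:
  i=0: 56   i=1: 130   i=2: 136   i=3: 165
  i=4: 59   i=5: 39   i=6: 83   i=7: 155
Match at i=7, j=13: e = 7·15 + 13 = 118.

118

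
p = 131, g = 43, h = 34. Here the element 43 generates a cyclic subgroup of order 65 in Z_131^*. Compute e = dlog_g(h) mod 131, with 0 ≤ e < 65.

Baby-step giant-step with m = ceil(sqrt(65)) = 9.
Baby table (43^j mod 131 for j=0..8):
  0:1  1:43  2:15  3:121  4:94  5:112  6:100  7:108
  8:59
Giant step factor: 43^(-9) ≡ 101 (mod 131).
Scan 34·101^i mod 131 for i = 0, 1, …:
  i=0: 34   i=1: 28   i=2: 77   i=3: 48
  i=4: 1
Match at i=4, j=0: e = 4·9 + 0 = 36.

36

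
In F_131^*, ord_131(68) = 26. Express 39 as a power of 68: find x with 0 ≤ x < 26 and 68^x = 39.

Successive powers of 68 modulo 131:
  68^0=1  68^1=68  68^2=39
So 68^2 ≡ 39 (mod 131), giving x = 2.

2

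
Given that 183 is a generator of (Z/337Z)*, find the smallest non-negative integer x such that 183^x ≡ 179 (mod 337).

Baby-step giant-step with m = ceil(sqrt(336)) = 19.
Baby table (183^j mod 337 for j=0..18):
  0:1  1:183  2:126  3:142  4:37  5:31  6:281  7:199
  8:21  9:136  10:287  11:286  12:103  13:314  14:172  15:135
  16:104  17:160  18:298
Giant step factor: 183^(-19) ≡ 73 (mod 337).
Scan 179·73^i mod 337 for i = 0, 1, …:
  i=0: 179   i=1: 261   i=2: 181   i=3: 70
  i=4: 55   i=5: 308   i=6: 242   i=7: 142
Match at i=7, j=3: x = 7·19 + 3 = 136.

136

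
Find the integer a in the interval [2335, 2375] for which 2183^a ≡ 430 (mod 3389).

2375

Compute 2183^2335 mod 3389 = 2432, then multiply by 2183 repeatedly:
  2183^2335=2432  2183^2336=1882  2183^2337=938  2183^2338=698  2183^2339=2073
  2183^2340=1044  2183^2341=1644  2183^2342=3290  2183^2343=779  2183^2344=2668
  2183^2345=1942  2183^2346=3136  2183^2347=108  2183^2348=1923  2183^2349=2327
  2183^2350=3119  2183^2351=276  2183^2352=2655  2183^2353=675  2183^2354=2699
  2183^2355=1835  2183^2356=7  2183^2357=1725  2183^2358=496  2183^2359=1677
  2183^2360=771  2183^2361=2149  2183^2362=891  2183^2363=3156  2183^2364=3100
  2183^2365=2856  2183^2366=2277  2183^2367=2417  2183^2368=3027  2183^2369=2780
  2183^2370=2430  2183^2371=905  2183^2372=3217  2183^2373=703  2183^2374=2821
  2183^2375=430
Found 430 at exponent 2375.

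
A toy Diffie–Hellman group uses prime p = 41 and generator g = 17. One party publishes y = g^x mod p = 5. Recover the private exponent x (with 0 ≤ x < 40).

Successive powers of 17 modulo 41:
  17^0=1  17^1=17  17^2=2  17^3=34  17^4=4  17^5=27
  17^6=8  17^7=13  17^8=16  17^9=26  17^10=32  17^11=11
  17^12=23  17^13=22  17^14=5
So 17^14 ≡ 5 (mod 41), giving x = 14.

14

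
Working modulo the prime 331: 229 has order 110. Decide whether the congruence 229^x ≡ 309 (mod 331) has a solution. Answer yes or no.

yes

309 ∈ ⟨229⟩ iff 309^110 ≡ 1 (mod 331), since |⟨229⟩| = 110.
309^110 mod 331 = 1.
Since 1 = 1, 309 lies in the subgroup.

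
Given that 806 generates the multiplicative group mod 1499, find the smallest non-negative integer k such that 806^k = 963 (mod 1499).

1457

Baby-step giant-step with m = ceil(sqrt(1498)) = 39.
Baby table (806^j mod 1499 for j=0..38):
  0:1  1:806  2:569  3:1419  4:1476  5:949  6:404  7:341
  8:529  9:658  10:1201  11:1151  12:1324  13:1355  14:858  15:509
  16:1027  17:314  18:1252  19:285  20:363  21:273  22:1184  23:940
  24:645  25:1216  26:1249  27:865  28:155  29:513  30:1253  31:1091
  32:932  33:193  34:1161  35:390  36:1049  37:58  38:279
Giant step factor: 806^(-39) ≡ 812 (mod 1499).
Scan 963·812^i mod 1499 for i = 0, 1, …:
  i=0: 963   i=1: 977   i=2: 353   i=3: 327
  i=4: 201   i=5: 1320   i=6: 55   i=7: 1189
  i=8: 112   i=9: 1004     …   i=36: 1105
  i=37: 858
Match at i=37, j=14: k = 37·39 + 14 = 1457.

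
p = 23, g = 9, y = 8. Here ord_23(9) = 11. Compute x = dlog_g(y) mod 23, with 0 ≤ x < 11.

5

Successive powers of 9 modulo 23:
  9^0=1  9^1=9  9^2=12  9^3=16  9^4=6  9^5=8
So 9^5 ≡ 8 (mod 23), giving x = 5.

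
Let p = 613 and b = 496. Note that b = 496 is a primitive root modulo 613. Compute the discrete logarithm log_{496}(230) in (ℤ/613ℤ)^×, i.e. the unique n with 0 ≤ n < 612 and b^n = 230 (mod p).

Baby-step giant-step with m = ceil(sqrt(612)) = 25.
Baby table (496^j mod 613 for j=0..24):
  0:1  1:496  2:203  3:156  4:138  5:405  6:429  7:73
  8:41  9:107  10:354  11:266  12:141  13:54  14:425  15:541
  16:455  17:96  18:415  19:485  20:264  21:375  22:261  23:113
  24:265
Giant step factor: 496^(-25) ≡ 297 (mod 613).
Scan 230·297^i mod 613 for i = 0, 1, …:
  i=0: 230   i=1: 267   i=2: 222   i=3: 343
  i=4: 113
Match at i=4, j=23: n = 4·25 + 23 = 123.

123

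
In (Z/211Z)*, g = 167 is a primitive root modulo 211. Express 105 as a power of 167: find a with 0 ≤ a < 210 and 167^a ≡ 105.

16

Baby-step giant-step with m = ceil(sqrt(210)) = 15.
Baby table (167^j mod 211 for j=0..14):
  0:1  1:167  2:37  3:60  4:103  5:110  6:13  7:61
  8:59  9:147  10:73  11:164  12:169  13:160  14:134
Giant step factor: 167^(-15) ≡ 88 (mod 211).
Scan 105·88^i mod 211 for i = 0, 1, …:
  i=0: 105   i=1: 167
Match at i=1, j=1: a = 1·15 + 1 = 16.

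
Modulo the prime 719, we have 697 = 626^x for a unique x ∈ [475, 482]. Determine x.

Compute 626^475 mod 719 = 303, then multiply by 626 repeatedly:
  626^475=303  626^476=581  626^477=611  626^478=697
Found 697 at exponent 478.

478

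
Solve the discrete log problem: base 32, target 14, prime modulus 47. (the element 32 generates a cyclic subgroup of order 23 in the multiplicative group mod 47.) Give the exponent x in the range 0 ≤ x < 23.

Successive powers of 32 modulo 47:
  32^0=1  32^1=32  32^2=37  32^3=9  32^4=6  32^5=4
  32^6=34  32^7=7  32^8=36  32^9=24  32^10=16  32^11=42
  32^12=28  32^13=3  32^14=2  32^15=17  32^16=27  32^17=18
  32^18=12  32^19=8  32^20=21  32^21=14
So 32^21 ≡ 14 (mod 47), giving x = 21.

21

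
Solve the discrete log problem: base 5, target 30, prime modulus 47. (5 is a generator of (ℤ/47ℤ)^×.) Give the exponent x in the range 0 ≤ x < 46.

39

Baby-step giant-step with m = ceil(sqrt(46)) = 7.
Baby table (5^j mod 47 for j=0..6):
  0:1  1:5  2:25  3:31  4:14  5:23  6:21
Giant step factor: 5^(-7) ≡ 30 (mod 47).
Scan 30·30^i mod 47 for i = 0, 1, …:
  i=0: 30   i=1: 7   i=2: 22   i=3: 2
  i=4: 13   i=5: 14
Match at i=5, j=4: x = 5·7 + 4 = 39.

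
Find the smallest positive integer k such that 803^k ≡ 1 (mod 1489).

1488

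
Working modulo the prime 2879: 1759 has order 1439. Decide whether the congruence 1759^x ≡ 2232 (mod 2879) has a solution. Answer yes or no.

yes

2232 ∈ ⟨1759⟩ iff 2232^1439 ≡ 1 (mod 2879), since |⟨1759⟩| = 1439.
2232^1439 mod 2879 = 1.
Since 1 = 1, 2232 lies in the subgroup.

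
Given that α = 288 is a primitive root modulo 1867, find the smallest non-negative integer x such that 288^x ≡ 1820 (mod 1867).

1138

Baby-step giant-step with m = ceil(sqrt(1866)) = 44.
Baby table (288^j mod 1867 for j=0..43):
  0:1  1:288  2:796  3:1474  4:703  5:828  6:1355  7:37
  8:1321  9:1447  10:395  11:1740  12:764  13:1593  14:1369  15:335
  16:1263  17:1546  18:902  19:263  20:1064  21:244  22:1193  23:56
  24:1192  25:1635  26:396  27:161  28:1560  29:1200  30:205  31:1163
  32:751  33:1583  34:356  35:1710  36:1459  37:117  38:90  39:1649
  40:694  41:103  42:1659  43:1707
Giant step factor: 288^(-44) ≡ 979 (mod 1867).
Scan 1820·979^i mod 1867 for i = 0, 1, …:
  i=0: 1820   i=1: 662   i=2: 249   i=3: 1061
  i=4: 667   i=5: 1410   i=6: 677   i=7: 1865
  i=8: 1776   i=9: 527     …   i=24: 1274
  i=25: 90
Match at i=25, j=38: x = 25·44 + 38 = 1138.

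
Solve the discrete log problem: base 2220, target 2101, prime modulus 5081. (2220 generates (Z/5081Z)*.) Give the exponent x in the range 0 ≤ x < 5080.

Baby-step giant-step with m = ceil(sqrt(5080)) = 72.
Baby table (2220^j mod 5081 for j=0..71):
  0:1  1:2220  2:4911  3:3675  4:3495  5:213  6:327  7:4438
  8:301  9:2609  10:4721  11:3598  12:228  13:3141  14:1888  15:4616
  16:4224  17:2835  18:3422  19:745  20:2575  21:375  22:4297  23:2303
  24:1174  25:4808  26:3660  27:681  28:2763  29:1093  30:2823  31:2187
  32:2785  33:4204  34:4164  35:1741  36:3460  37:3809  38:1196  39:2838
  40:5001  41:235  42:3438  43:698  44:4936  45:3284  46:4326  47:630
  48:1325  49:4682  50:3395  51:1777  52:2084  53:2770  54:1390  55:1633
  56:2507  57:1845  58:614  59:1372  60:2321  61:486  62:1748  63:3757
  64:2619  65:1516  66:1898  67:1411  68:2524  69:4018  70:2805  71:2875
Giant step factor: 2220^(-72) ≡ 3159 (mod 5081).
Scan 2101·3159^i mod 5081 for i = 0, 1, …:
  i=0: 2101   i=1: 1273   i=2: 2336   i=3: 1812
  i=4: 2902   i=5: 1294   i=6: 2622   i=7: 868
  i=8: 3353   i=9: 3323     …   i=25: 3726
  i=26: 2838
Match at i=26, j=39: x = 26·72 + 39 = 1911.

1911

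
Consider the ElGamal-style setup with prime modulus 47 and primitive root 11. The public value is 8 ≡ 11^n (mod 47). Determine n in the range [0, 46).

34

Baby-step giant-step with m = ceil(sqrt(46)) = 7.
Baby table (11^j mod 47 for j=0..6):
  0:1  1:11  2:27  3:15  4:24  5:29  6:37
Giant step factor: 11^(-7) ≡ 44 (mod 47).
Scan 8·44^i mod 47 for i = 0, 1, …:
  i=0: 8   i=1: 23   i=2: 25   i=3: 19
  i=4: 37
Match at i=4, j=6: n = 4·7 + 6 = 34.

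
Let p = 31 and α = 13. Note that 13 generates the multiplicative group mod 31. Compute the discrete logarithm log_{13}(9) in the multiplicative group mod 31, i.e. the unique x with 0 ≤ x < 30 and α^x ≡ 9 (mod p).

Successive powers of 13 modulo 31:
  13^0=1  13^1=13  13^2=14  13^3=27  13^4=10  13^5=6
  13^6=16  13^7=22  13^8=7  13^9=29  13^10=5  13^11=3
  13^12=8  13^13=11  13^14=19  13^15=30  13^16=18  13^17=17
  13^18=4  13^19=21  13^20=25  13^21=15  13^22=9
So 13^22 ≡ 9 (mod 31), giving x = 22.

22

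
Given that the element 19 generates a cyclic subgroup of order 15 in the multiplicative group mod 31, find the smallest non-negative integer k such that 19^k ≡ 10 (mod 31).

Successive powers of 19 modulo 31:
  19^0=1  19^1=19  19^2=20  19^3=8  19^4=28  19^5=5
  19^6=2  19^7=7  19^8=9  19^9=16  19^10=25  19^11=10
So 19^11 ≡ 10 (mod 31), giving k = 11.

11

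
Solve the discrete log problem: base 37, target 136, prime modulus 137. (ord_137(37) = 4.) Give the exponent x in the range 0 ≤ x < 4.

2

Successive powers of 37 modulo 137:
  37^0=1  37^1=37  37^2=136
So 37^2 ≡ 136 (mod 137), giving x = 2.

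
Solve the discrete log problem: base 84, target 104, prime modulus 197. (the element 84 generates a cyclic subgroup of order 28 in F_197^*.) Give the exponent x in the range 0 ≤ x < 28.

12

Successive powers of 84 modulo 197:
  84^0=1  84^1=84  84^2=161  84^3=128  84^4=114  84^5=120
  84^6=33  84^7=14  84^8=191  84^9=87  84^10=19  84^11=20
  84^12=104
So 84^12 ≡ 104 (mod 197), giving x = 12.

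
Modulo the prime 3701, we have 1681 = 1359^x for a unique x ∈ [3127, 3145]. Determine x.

Compute 1359^3127 mod 3701 = 1265, then multiply by 1359 repeatedly:
  1359^3127=1265  1359^3128=1871  1359^3129=102  1359^3130=1681
Found 1681 at exponent 3130.

3130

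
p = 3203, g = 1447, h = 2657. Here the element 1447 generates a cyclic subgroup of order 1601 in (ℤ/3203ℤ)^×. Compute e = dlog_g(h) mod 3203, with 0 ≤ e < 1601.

Baby-step giant-step with m = ceil(sqrt(1601)) = 41.
Baby table (1447^j mod 3203 for j=0..40):
  0:1  1:1447  2:2250  3:1502  4:1760  5:335  6:1092  7:1045
  8:299  9:248  10:120  11:678  12:948  13:872  14:3005  15:1764
  16:2920  17:483  18:647  19:933  20:1588  21:1285  22:1655  23:2144
  24:1864  25:282  26:1273  27:306  28:768  29:3058  30:1583  31:456
  32:14  33:1040  34:2673  35:1810  36:2219  37:1487  38:2476  39:1818
  40:983
Giant step factor: 1447^(-41) ≡ 2691 (mod 3203).
Scan 2657·2691^i mod 3203 for i = 0, 1, …:
  i=0: 2657   i=1: 891   i=2: 1837   i=3: 1138
  i=4: 290   i=5: 2061   i=6: 1758   i=7: 3150
  i=8: 1512   i=9: 982     …   i=20: 2186
  i=21: 1818
Match at i=21, j=39: e = 21·41 + 39 = 900.

900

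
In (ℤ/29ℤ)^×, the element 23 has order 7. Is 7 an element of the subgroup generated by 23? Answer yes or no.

yes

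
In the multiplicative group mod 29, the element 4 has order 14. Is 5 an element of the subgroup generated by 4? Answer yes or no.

yes

⟨4⟩ has order 14; its elements mod 29 are {1, 4, 5, 6, 7, 9, 13, 16, 20, 22, 23, 24, 25, 28}.
5 is in this set.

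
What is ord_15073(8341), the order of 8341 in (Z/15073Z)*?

The order of 8341 must divide p − 1 = 15072 = 2^5 · 3 · 157.
Divisors: 1, 2, 3, 4, 6, 8, 12, 16, 24, 32, 48, 96, 157, 314, 471, 628, 942, 1256, 1884, 2512, 3768, 5024, 7536, 15072.
Check each in increasing order: 8341^1 ≡ 8341;  8341^2 ≡ 10386;  8341^3 ≡ 5095;  8341^4 ≡ 6608;  8341^6 ≡ 3319;  8341^8 ≡ 14256;  8341^12 ≡ 12471;  8341^16 ≡ 4277;  8341^24 ≡ 2627;  8341^32 ≡ 9180;  8341^48 ≡ 12768;  8341^96 ≡ 7329;  8341^157 ≡ 4919;  8341^314 ≡ 4396;  8341^471 ≡ 9242;  8341^628 ≡ 1230;  8341^942 ≡ 10946;  8341^1256 ≡ 5600;  8341^1884 ≡ 14712;  8341^2512 ≡ 8160;  8341^3768 ≡ 9737;  8341^5024 ≡ 8159;  8341^7536 ≡ 15072;  8341^15072 ≡ 1.
Smallest exponent giving 1 is 15072.

15072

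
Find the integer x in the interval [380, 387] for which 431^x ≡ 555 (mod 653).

387

Compute 431^380 mod 653 = 486, then multiply by 431 repeatedly:
  431^380=486  431^381=506  431^382=637  431^383=287  431^384=280
  431^385=528  431^386=324  431^387=555
Found 555 at exponent 387.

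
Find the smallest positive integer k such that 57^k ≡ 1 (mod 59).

29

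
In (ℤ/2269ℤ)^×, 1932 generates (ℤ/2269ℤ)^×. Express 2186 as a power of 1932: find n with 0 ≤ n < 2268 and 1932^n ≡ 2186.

Baby-step giant-step with m = ceil(sqrt(2268)) = 48.
Baby table (1932^j mod 2269 for j=0..47):
  0:1  1:1932  2:119  3:739  4:547  5:1719  6:1561  7:351
  8:1970  9:927  10:723  11:1401  12:2084  13:1082  14:675  15:1694
  16:910  17:1914  18:1647  19:866  20:859  21:949  22:116  23:1750
  24:190  25:1771  26:2189  27:2001  28:1825  29:2143  30:1620  31:889
  32:2184  33:1417  34:1230  35:717  36:1154  37:1370  38:1186  39:1931
  40:456  41:620  42:2077  43:1172  44:2111  45:1059  46:1619  47:1226
Giant step factor: 1932^(-48) ≡ 545 (mod 2269).
Scan 2186·545^i mod 2269 for i = 0, 1, …:
  i=0: 2186   i=1: 145   i=2: 1879   i=3: 736
  i=4: 1776   i=5: 1326   i=6: 1128   i=7: 2130
  i=8: 1391   i=9: 249     …   i=14: 560
  i=15: 1154
Match at i=15, j=36: n = 15·48 + 36 = 756.

756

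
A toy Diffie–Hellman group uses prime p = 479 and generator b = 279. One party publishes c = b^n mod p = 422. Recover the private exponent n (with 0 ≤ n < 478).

Baby-step giant-step with m = ceil(sqrt(478)) = 22.
Baby table (279^j mod 479 for j=0..21):
  0:1  1:279  2:243  3:258  4:132  5:424  6:462  7:47
  8:180  9:404  10:151  11:456  12:289  13:159  14:293  15:317
  16:307  17:391  18:356  19:171  20:288  21:359
Giant step factor: 279^(-22) ≡ 297 (mod 479).
Scan 422·297^i mod 479 for i = 0, 1, …:
  i=0: 422   i=1: 315   i=2: 150   i=3: 3
  i=4: 412   i=5: 219   i=6: 378   i=7: 180
Match at i=7, j=8: n = 7·22 + 8 = 162.

162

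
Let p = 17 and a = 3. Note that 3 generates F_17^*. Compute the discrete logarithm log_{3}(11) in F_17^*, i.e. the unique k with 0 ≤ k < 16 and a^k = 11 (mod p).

Successive powers of 3 modulo 17:
  3^0=1  3^1=3  3^2=9  3^3=10  3^4=13  3^5=5
  3^6=15  3^7=11
So 3^7 ≡ 11 (mod 17), giving k = 7.

7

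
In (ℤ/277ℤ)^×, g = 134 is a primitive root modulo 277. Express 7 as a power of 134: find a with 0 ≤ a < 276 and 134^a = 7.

70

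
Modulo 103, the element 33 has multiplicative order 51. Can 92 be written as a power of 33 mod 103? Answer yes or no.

92 ∈ ⟨33⟩ iff 92^51 ≡ 1 (mod 103), since |⟨33⟩| = 51.
92^51 mod 103 = 1.
Since 1 = 1, 92 lies in the subgroup.

yes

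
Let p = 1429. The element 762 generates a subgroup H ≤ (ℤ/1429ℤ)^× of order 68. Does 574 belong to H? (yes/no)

574 ∈ ⟨762⟩ iff 574^68 ≡ 1 (mod 1429), since |⟨762⟩| = 68.
574^68 mod 1429 = 1.
Since 1 = 1, 574 lies in the subgroup.

yes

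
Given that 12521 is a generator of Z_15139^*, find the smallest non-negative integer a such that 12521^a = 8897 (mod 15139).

Baby-step giant-step with m = ceil(sqrt(15138)) = 124.
Baby table (12521^j mod 15139 for j=0..123):
  0:1  1:12521  2:11096  3:2413  4:10868  5:8896  6:9193  7:3736
  8:14085  9:4074  10:7263  11:50  12:5351  13:9796  14:14677  15:13535
  16:5769  17:5480  18:5132  19:7856  20:6893  21:14953  22:2500  23:10187
  24:5352  25:7178  26:10634  27:809  28:1498  29:14376  30:14325  31:11592
  32:5839  33:3888  34:9763  35:10237  36:10703  37:1835  38:10172  39:14344
  40:7267  41:4717  42:4318  43:4309  44:12732  45:3702  46:12263  47:5285
  48:916  49:9013  50:5667  51:14  52:8765  53:3954  54:3504  55:762
  56:3432  57:7590  58:6887  59:383  60:11619  61:10848  62:700  63:14358
  64:893  65:8671  66:7822  67:5071  68:1025  69:11292  70:4011  71:5668
  72:12535  73:4722  74:6367  75:14372  76:9658  77:12625  78:11326  79:5833
  80:4457  81:3743  82:10898  83:6051  84:9015  85:431  86:7067  87:13591
  88:10551  89:6157  90:4009  91:10904  92:5482  93:15035  94:14909  95:11719
  96:6411  97:5153  98:13434  99:12824  100:5070  101:3643  102:196  103:1598
  104:9939  105:3639  106:10668  107:2631  108:287  109:5584  110:5362  111:11276
  112:482  113:9800  114:4205  115:12502  116:282  117:3535  118:10438  119:14350
  120:6698  121:10737  122:3657  123:8961
Giant step factor: 12521^(-124) ≡ 8303 (mod 15139).
Scan 8897·8303^i mod 15139 for i = 0, 1, …:
  i=0: 8897   i=1: 8610   i=2: 2472   i=3: 11671
  i=4: 14713   i=5: 5448   i=6: 14551   i=7: 7733
  i=8: 2600   i=9: 14725     …   i=59: 6985
  i=60: 14085
Match at i=60, j=8: a = 60·124 + 8 = 7448.

7448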